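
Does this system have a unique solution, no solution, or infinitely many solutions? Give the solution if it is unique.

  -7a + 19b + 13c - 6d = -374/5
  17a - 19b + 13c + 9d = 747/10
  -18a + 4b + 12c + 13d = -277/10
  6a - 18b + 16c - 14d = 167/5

a = 5/4, b = -11/4, c = -3/5, d = 1

Row-reduce the augmented matrix:
R1 ← R1 / (-7).
R2 ← R2 − 17·R1.
R3 ← R3 + 18·R1.
R4 ← R4 − 6·R1.
R2 ← R2 / (190/7).
R1 ← R1 + 19/7·R2.
R3 ← R3 + 314/7·R2.
R4 ← R4 + 12/7·R2.
R3 ← R3 / (4962/95).
R1 ← R1 − 13/5·R3.
R2 ← R2 − 156/95·R3.
R4 ← R4 − 2846/95·R3.
R4 ← R4 / (-75718/2481).
R1 ← R1 + 3259/4962·R4.
R2 ← R2 + 1339/1654·R4.
R3 ← R3 − 913/2481·R4.
Reading off the reduced rows gives a = 5/4, b = -11/4, c = -3/5, d = 1.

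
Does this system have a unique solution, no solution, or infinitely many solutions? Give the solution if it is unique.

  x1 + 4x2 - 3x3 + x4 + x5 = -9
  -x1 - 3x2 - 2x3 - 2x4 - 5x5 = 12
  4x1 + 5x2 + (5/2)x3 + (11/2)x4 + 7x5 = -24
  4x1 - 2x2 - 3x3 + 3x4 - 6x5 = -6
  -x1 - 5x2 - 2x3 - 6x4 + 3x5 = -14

no solution

Row-reduce:
R2 ← R2 + 1·R1.
R3 ← R3 − 4·R1.
R4 ← R4 − 4·R1.
R5 ← R5 + 1·R1.
R1 ← R1 − 4·R2.
R3 ← R3 + 11·R2.
R4 ← R4 + 18·R2.
R5 ← R5 + 1·R2.
R3 ← R3 / (-81/2).
R1 ← R1 − 17·R3.
R2 ← R2 + 5·R3.
R4 ← R4 + 81·R3.
R5 ← R5 + 10·R3.
Swap R4 and R5.
R4 ← R4 / (-296/81).
R1 ← R1 − 82/81·R4.
R2 ← R2 − 14/81·R4.
R3 ← R3 − 19/81·R4.
Row 5 reduces to 0 = -6, a contradiction. The system is inconsistent.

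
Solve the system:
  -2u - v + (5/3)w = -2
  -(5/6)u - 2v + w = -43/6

infinitely many solutions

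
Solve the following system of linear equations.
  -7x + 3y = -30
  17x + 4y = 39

x = 3, y = -3

Row-reduce the augmented matrix:
R1 ← R1 / (-7).
R2 ← R2 − 17·R1.
R2 ← R2 / (79/7).
R1 ← R1 + 3/7·R2.
Reading off the reduced rows gives x = 3, y = -3.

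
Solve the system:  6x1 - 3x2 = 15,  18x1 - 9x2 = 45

infinitely many solutions

Row-reduce:
R1 ← R1 / (6).
R2 ← R2 − 18·R1.
Rank is 1 with 2 unknowns, leaving x2 free.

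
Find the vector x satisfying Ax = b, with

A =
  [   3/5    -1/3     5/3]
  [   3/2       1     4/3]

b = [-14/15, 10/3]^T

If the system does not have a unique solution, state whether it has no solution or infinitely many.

infinitely many solutions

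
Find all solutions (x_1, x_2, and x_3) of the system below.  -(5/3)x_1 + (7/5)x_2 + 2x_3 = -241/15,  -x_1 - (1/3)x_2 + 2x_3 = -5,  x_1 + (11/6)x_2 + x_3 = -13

Row-reduce the augmented matrix:
R1 ← R1 / (-5/3).
R2 ← R2 + 1·R1.
R3 ← R3 − 1·R1.
R2 ← R2 / (-88/75).
R1 ← R1 + 21/25·R2.
R3 ← R3 − 401/150·R2.
R3 ← R3 / (177/44).
R1 ← R1 + 39/22·R3.
R2 ← R2 + 15/22·R3.
Reading off the reduced rows gives x_1 = 1, x_2 = -6, x_3 = -3.

x_1 = 1, x_2 = -6, x_3 = -3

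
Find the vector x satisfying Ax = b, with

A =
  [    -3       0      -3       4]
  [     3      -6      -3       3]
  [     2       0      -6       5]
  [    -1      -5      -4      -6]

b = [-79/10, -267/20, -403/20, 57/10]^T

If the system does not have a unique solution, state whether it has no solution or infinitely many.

x_1 = -6/5, x_2 = 0, x_3 = 3/2, x_4 = -7/4

Row-reduce the augmented matrix:
R1 ← R1 / (-3).
R2 ← R2 − 3·R1.
R3 ← R3 − 2·R1.
R4 ← R4 + 1·R1.
R2 ← R2 / (-6).
R4 ← R4 + 5·R2.
R3 ← R3 / (-8).
R1 ← R1 − 1·R3.
R2 ← R2 − 1·R3.
R4 ← R4 − 2·R3.
R4 ← R4 / (-45/4).
R1 ← R1 + 3/8·R4.
R2 ← R2 + 5/24·R4.
R3 ← R3 + 23/24·R4.
Reading off the reduced rows gives x_1 = -6/5, x_2 = 0, x_3 = 3/2, x_4 = -7/4.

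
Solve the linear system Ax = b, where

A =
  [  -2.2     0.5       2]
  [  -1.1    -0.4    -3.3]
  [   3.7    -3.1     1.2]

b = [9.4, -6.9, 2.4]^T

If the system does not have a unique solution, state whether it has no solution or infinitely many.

x_1 = -2, x_2 = -2, x_3 = 3

Row-reduce the augmented matrix:
R1 ← R1 / (-11/5).
R2 ← R2 + 11/10·R1.
R3 ← R3 − 37/10·R1.
R2 ← R2 / (-13/20).
R1 ← R1 + 5/22·R2.
R3 ← R3 + 497/220·R2.
R3 ← R3 / (27897/1430).
R1 ← R1 − 85/143·R3.
R2 ← R2 − 86/13·R3.
Reading off the reduced rows gives x_1 = -2, x_2 = -2, x_3 = 3.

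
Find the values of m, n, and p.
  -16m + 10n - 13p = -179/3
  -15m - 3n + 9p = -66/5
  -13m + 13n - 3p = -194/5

m = 2, n = -3/5, p = 5/3

Row-reduce the augmented matrix:
R1 ← R1 / (-16).
R2 ← R2 + 15·R1.
R3 ← R3 + 13·R1.
R2 ← R2 / (-99/8).
R1 ← R1 + 5/8·R2.
R3 ← R3 − 39/8·R2.
R3 ← R3 / (175/11).
R1 ← R1 + 17/66·R3.
R2 ← R2 + 113/66·R3.
Reading off the reduced rows gives m = 2, n = -3/5, p = 5/3.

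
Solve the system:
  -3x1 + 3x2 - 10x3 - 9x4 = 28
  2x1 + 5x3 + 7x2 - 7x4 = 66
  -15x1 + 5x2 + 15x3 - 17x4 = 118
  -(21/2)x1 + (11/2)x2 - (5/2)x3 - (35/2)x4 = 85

Row-reduce:
R1 ← R1 / (-3).
R2 ← R2 − 2·R1.
R3 ← R3 + 15·R1.
R4 ← R4 + 21/2·R1.
R2 ← R2 / (9).
R1 ← R1 + 1·R2.
R3 ← R3 + 10·R2.
R4 ← R4 + 5·R2.
R3 ← R3 / (1705/27).
R1 ← R1 − 85/27·R3.
R2 ← R2 + 5/27·R3.
R4 ← R4 − 1705/54·R3.
Row 4 reduces to 0 = -2, a contradiction. The system is inconsistent.

no solution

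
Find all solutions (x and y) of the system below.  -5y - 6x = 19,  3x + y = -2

Row-reduce the augmented matrix:
R1 ← R1 / (-6).
R2 ← R2 − 3·R1.
R2 ← R2 / (-3/2).
R1 ← R1 − 5/6·R2.
Reading off the reduced rows gives x = 1, y = -5.

x = 1, y = -5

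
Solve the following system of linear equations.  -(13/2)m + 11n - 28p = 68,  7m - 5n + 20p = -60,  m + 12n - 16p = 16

infinitely many solutions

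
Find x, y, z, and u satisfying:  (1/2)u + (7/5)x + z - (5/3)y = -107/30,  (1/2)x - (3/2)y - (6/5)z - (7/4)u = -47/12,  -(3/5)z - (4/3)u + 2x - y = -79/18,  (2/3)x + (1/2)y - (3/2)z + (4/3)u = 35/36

Row-reduce the augmented matrix:
R1 ← R1 / (7/5).
R2 ← R2 − 1/2·R1.
R3 ← R3 − 2·R1.
R4 ← R4 − 2/3·R1.
R2 ← R2 / (-19/21).
R1 ← R1 + 25/21·R2.
R3 ← R3 − 29/21·R2.
R4 ← R4 − 163/126·R2.
R3 ← R3 / (-837/190).
R1 ← R1 − 105/38·R3.
R2 ← R2 − 327/190·R3.
R4 ← R4 + 1597/380·R3.
R4 ← R4 / (15565/5022).
R1 ← R1 + 395/1674·R4.
R2 ← R2 − 152/837·R4.
R3 ← R3 − 2845/2511·R4.
Reading off the reduced rows gives x = -1, y = 3/2, z = 0, u = 2/3.

x = -1, y = 3/2, z = 0, u = 2/3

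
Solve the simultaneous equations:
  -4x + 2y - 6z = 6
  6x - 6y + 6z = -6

infinitely many solutions

Row-reduce:
R1 ← R1 / (-4).
R2 ← R2 − 6·R1.
R2 ← R2 / (-3).
R1 ← R1 + 1/2·R2.
Rank is 2 with 3 unknowns, leaving z free.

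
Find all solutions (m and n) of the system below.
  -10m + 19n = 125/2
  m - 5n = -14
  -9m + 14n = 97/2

m = -3/2, n = 5/2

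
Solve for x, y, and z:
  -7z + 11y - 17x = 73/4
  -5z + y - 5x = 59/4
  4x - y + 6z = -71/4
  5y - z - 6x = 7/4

x = 0, y = -1/4, z = -3

Row-reduce the augmented matrix:
R1 ← R1 / (-17).
R2 ← R2 + 5·R1.
R3 ← R3 − 4·R1.
R4 ← R4 + 6·R1.
R2 ← R2 / (-38/17).
R1 ← R1 + 11/17·R2.
R3 ← R3 − 27/17·R2.
R4 ← R4 − 19/17·R2.
R3 ← R3 / (43/19).
R1 ← R1 − 24/19·R3.
R2 ← R2 − 25/19·R3.
R4 reduces to 0 = 0, so the extra equation is consistent.
Reading off the reduced rows gives x = 0, y = -1/4, z = -3.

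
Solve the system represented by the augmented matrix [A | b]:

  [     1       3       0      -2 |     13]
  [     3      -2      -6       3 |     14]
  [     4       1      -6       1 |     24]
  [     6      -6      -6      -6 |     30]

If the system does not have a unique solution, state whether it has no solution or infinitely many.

no solution

Row-reduce:
R2 ← R2 − 3·R1.
R3 ← R3 − 4·R1.
R4 ← R4 − 6·R1.
R2 ← R2 / (-11).
R1 ← R1 − 3·R2.
R3 ← R3 + 11·R2.
R4 ← R4 + 24·R2.
Swap R3 and R4.
R3 ← R3 / (78/11).
R1 ← R1 + 18/11·R3.
R2 ← R2 − 6/11·R3.
Row 4 reduces to 0 = -3, a contradiction. The system is inconsistent.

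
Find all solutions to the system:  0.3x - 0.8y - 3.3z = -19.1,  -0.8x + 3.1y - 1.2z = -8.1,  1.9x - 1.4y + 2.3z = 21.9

Row-reduce the augmented matrix:
R1 ← R1 / (3/10).
R2 ← R2 + 4/5·R1.
R3 ← R3 − 19/10·R1.
R2 ← R2 / (29/30).
R1 ← R1 + 8/3·R2.
R3 ← R3 − 11/3·R2.
R3 ← R3 / (8864/145).
R1 ← R1 + 1119/29·R3.
R2 ← R2 + 300/29·R3.
Reading off the reduced rows gives x = 5, y = 1, z = 6.

x = 5, y = 1, z = 6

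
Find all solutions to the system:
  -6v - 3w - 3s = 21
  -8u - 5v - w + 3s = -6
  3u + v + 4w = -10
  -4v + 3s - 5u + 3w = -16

Row-reduce:
Swap R1 and R2.
R1 ← R1 / (-8).
R3 ← R3 − 3·R1.
R4 ← R4 + 5·R1.
R2 ← R2 / (-6).
R1 ← R1 − 5/8·R2.
R3 ← R3 + 7/8·R2.
R4 ← R4 + 7/8·R2.
R3 ← R3 / (65/16).
R1 ← R1 + 3/16·R3.
R2 ← R2 − 1/2·R3.
R4 ← R4 − 65/16·R3.
Rank is 3 with 4 unknowns, leaving s free.

infinitely many solutions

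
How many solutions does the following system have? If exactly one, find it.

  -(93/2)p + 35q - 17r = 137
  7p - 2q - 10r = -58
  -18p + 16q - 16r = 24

Row-reduce:
R1 ← R1 / (-93/2).
R2 ← R2 − 7·R1.
R3 ← R3 + 18·R1.
R2 ← R2 / (304/93).
R1 ← R1 + 70/93·R2.
R3 ← R3 − 76/31·R2.
Row 3 reduces to 0 = -1, a contradiction. The system is inconsistent.

no solution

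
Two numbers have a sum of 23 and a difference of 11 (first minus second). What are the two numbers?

Let x = first number, y = second number.
  x + y = 23
  x - y = 11
Row-reduce the augmented matrix:
R2 ← R2 − 1·R1.
R2 ← R2 / (-2).
R1 ← R1 − 1·R2.
Reading off the reduced rows gives x = 17, y = 6.

first number: 17, second number: 6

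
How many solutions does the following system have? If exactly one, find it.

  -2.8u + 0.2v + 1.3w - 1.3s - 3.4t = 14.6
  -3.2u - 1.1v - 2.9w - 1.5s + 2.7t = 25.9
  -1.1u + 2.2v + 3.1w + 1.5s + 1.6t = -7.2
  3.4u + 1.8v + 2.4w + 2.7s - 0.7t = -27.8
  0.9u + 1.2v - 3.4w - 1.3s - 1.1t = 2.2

Row-reduce the augmented matrix:
R1 ← R1 / (-14/5).
R2 ← R2 + 16/5·R1.
R3 ← R3 + 11/10·R1.
R4 ← R4 − 17/5·R1.
R5 ← R5 − 9/10·R1.
R2 ← R2 / (-93/70).
R1 ← R1 + 1/14·R2.
R3 ← R3 − 297/140·R2.
R4 ← R4 − 143/70·R2.
R5 ← R5 − 177/140·R2.
R3 ← R3 / (-5473/1240).
R1 ← R1 + 85/372·R3.
R2 ← R2 − 307/93·R3.
R4 ← R4 + 5143/1860·R3.
R5 ← R5 + 8873/1240·R3.
R4 ← R4 / (-1597/10946).
R1 ← R1 − 1982/5473·R4.
R2 ← R2 − 8196/5473·R4.
R3 ← R3 + 2465/5473·R4.
R5 ← R5 + 271149/54730·R4.
R5 ← R5 / (3534332/39925).
R1 ← R1 + 60712/7985·R5.
R2 ← R2 + 647143/23955·R5.
R3 ← R3 − 31679/4791·R5.
R4 ← R4 − 513779/23955·R5.
Reading off the reduced rows gives u = -6, v = -2, w = -3, s = 1, t = -1.

u = -6, v = -2, w = -3, s = 1, t = -1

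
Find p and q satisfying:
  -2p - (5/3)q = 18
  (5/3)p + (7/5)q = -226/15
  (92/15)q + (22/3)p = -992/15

p = -4, q = -6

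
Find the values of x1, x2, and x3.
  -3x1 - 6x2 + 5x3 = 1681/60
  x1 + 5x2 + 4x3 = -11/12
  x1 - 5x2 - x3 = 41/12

x1 = -9/4, x2 = -8/5, x3 = 7/3

Row-reduce the augmented matrix:
R1 ← R1 / (-3).
R2 ← R2 − 1·R1.
R3 ← R3 − 1·R1.
R2 ← R2 / (3).
R1 ← R1 − 2·R2.
R3 ← R3 + 7·R2.
R3 ← R3 / (125/9).
R1 ← R1 + 49/9·R3.
R2 ← R2 − 17/9·R3.
Reading off the reduced rows gives x1 = -9/4, x2 = -8/5, x3 = 7/3.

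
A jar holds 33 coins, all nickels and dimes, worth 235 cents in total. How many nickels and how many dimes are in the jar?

nickels: 19, dimes: 14

Let n = nickels, d = dimes.
  n + d = 33
  5n + 10d = 235
Row-reduce the augmented matrix:
R2 ← R2 − 5·R1.
R2 ← R2 / (5).
R1 ← R1 − 1·R2.
Reading off the reduced rows gives n = 19, d = 14.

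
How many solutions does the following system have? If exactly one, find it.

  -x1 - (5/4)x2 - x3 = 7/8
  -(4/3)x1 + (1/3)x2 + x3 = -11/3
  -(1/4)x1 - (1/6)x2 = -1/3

x1 = 1, x2 = 1/2, x3 = -5/2

Row-reduce the augmented matrix:
R1 ← R1 / (-1).
R2 ← R2 + 4/3·R1.
R3 ← R3 + 1/4·R1.
R2 ← R2 / (2).
R1 ← R1 − 5/4·R2.
R3 ← R3 − 7/48·R2.
R3 ← R3 / (23/288).
R1 ← R1 + 11/24·R3.
R2 ← R2 − 7/6·R3.
Reading off the reduced rows gives x1 = 1, x2 = 1/2, x3 = -5/2.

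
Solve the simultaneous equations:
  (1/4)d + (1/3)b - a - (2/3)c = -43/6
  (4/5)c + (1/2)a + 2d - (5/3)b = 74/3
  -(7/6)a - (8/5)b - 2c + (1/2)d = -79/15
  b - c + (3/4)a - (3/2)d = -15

a = 4, b = -4, c = 5, d = 6

Row-reduce the augmented matrix:
R1 ← R1 / (-1).
R2 ← R2 − 1/2·R1.
R3 ← R3 + 7/6·R1.
R4 ← R4 − 3/4·R1.
R2 ← R2 / (-3/2).
R1 ← R1 + 1/3·R2.
R3 ← R3 + 179/90·R2.
R4 ← R4 − 5/4·R2.
R3 ← R3 / (-3728/2025).
R1 ← R1 − 76/135·R3.
R2 ← R2 + 14/45·R3.
R4 ← R4 + 10/9·R3.
R4 ← R4 / (15159/7456).
R1 ← R1 + 5667/3728·R4.
R2 ← R2 + 7275/7456·R4.
R3 ← R3 − 21135/14912·R4.
Reading off the reduced rows gives a = 4, b = -4, c = 5, d = 6.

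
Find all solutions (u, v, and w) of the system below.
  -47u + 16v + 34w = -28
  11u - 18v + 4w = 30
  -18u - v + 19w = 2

Row-reduce:
R1 ← R1 / (-47).
R2 ← R2 − 11·R1.
R3 ← R3 + 18·R1.
R2 ← R2 / (-670/47).
R1 ← R1 + 16/47·R2.
R3 ← R3 + 335/47·R2.
Row 3 reduces to 0 = 1, a contradiction. The system is inconsistent.

no solution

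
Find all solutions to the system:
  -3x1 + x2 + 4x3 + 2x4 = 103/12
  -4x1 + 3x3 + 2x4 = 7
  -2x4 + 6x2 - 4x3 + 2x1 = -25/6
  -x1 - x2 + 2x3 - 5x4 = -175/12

x1 = 1/4, x2 = 2/3, x3 = 2/3, x4 = 3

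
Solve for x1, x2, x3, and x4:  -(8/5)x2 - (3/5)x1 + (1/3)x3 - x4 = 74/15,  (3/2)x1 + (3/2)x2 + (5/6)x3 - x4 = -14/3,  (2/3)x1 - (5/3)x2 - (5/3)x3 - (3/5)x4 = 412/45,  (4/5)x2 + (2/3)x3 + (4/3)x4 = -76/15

x1 = 1/3, x2 = -3, x3 = -2, x4 = -1

Row-reduce the augmented matrix:
R1 ← R1 / (-3/5).
R2 ← R2 − 3/2·R1.
R3 ← R3 − 2/3·R1.
R2 ← R2 / (-5/2).
R1 ← R1 − 8/3·R2.
R3 ← R3 + 31/9·R2.
R4 ← R4 − 4/5·R2.
R3 ← R3 / (-97/27).
R1 ← R1 − 11/9·R3.
R2 ← R2 + 2/3·R3.
R4 ← R4 − 6/5·R3.
R4 ← R4 / (9112/7275).
R1 ← R1 + 489/485·R4.
R2 ← R2 − 399/485·R4.
R3 ← R3 + 84/97·R4.
Reading off the reduced rows gives x1 = 1/3, x2 = -3, x3 = -2, x4 = -1.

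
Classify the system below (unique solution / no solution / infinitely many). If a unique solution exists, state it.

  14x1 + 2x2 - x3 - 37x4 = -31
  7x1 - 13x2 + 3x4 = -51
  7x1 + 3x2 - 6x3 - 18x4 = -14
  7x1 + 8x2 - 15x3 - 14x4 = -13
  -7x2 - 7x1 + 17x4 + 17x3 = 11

x1 = -5, x2 = 1, x3 = 0, x4 = -1

Row-reduce the augmented matrix:
R1 ← R1 / (14).
R2 ← R2 − 7·R1.
R3 ← R3 − 7·R1.
R4 ← R4 − 7·R1.
R5 ← R5 + 7·R1.
R2 ← R2 / (-14).
R1 ← R1 − 1/7·R2.
R3 ← R3 − 2·R2.
R4 ← R4 − 7·R2.
R5 ← R5 + 6·R2.
R3 ← R3 / (-38/7).
R1 ← R1 + 13/196·R3.
R2 ← R2 + 1/28·R3.
R4 ← R4 + 57/4·R3.
R5 ← R5 − 114/7·R3.
R4 ← R4 / (47/8).
R1 ← R1 + 375/152·R4.
R2 ← R2 + 237/152·R4.
R3 ← R3 + 25/38·R4.
R5 reduces to 0 = 0, so the extra equation is consistent.
Reading off the reduced rows gives x1 = -5, x2 = 1, x3 = 0, x4 = -1.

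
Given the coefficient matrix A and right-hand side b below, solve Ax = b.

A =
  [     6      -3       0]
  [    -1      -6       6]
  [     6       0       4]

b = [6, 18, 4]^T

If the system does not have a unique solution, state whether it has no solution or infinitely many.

x_1 = 0, x_2 = -2, x_3 = 1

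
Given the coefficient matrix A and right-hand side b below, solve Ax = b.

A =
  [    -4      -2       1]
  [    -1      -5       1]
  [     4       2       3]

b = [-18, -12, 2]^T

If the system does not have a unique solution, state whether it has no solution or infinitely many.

x_1 = 3, x_2 = 1, x_3 = -4

Row-reduce the augmented matrix:
R1 ← R1 / (-4).
R2 ← R2 + 1·R1.
R3 ← R3 − 4·R1.
R2 ← R2 / (-9/2).
R1 ← R1 − 1/2·R2.
R3 ← R3 / (4).
R1 ← R1 + 1/6·R3.
R2 ← R2 + 1/6·R3.
Reading off the reduced rows gives x_1 = 3, x_2 = 1, x_3 = -4.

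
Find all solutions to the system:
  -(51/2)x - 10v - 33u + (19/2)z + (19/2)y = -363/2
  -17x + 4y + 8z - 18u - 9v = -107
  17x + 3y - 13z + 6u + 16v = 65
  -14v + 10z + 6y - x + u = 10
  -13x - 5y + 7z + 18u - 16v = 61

infinitely many solutions

Row-reduce:
R1 ← R1 / (-51/2).
R2 ← R2 + 17·R1.
R3 ← R3 − 17·R1.
R4 ← R4 + 1·R1.
R5 ← R5 + 13·R1.
R2 ← R2 / (-7/3).
R1 ← R1 + 19/51·R2.
R3 ← R3 − 28/3·R2.
R4 ← R4 − 287/51·R2.
R5 ← R5 + 502/51·R2.
Swap R3 and R4.
R3 ← R3 / (232/17).
R1 ← R1 + 76/119·R3.
R2 ← R2 + 5/7·R3.
R5 ← R5 + 580/119·R3.
Swap R4 and R5.
R4 ← R4 / (311/14).
R1 ← R1 − 17/14·R4.
R2 ← R2 + 61/56·R4.
R3 ← R3 − 7/8·R4.
Rank is 4 with 5 unknowns, leaving v free.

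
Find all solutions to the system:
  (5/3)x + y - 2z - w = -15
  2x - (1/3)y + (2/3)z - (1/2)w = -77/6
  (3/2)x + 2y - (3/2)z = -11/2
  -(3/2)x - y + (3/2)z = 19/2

x = -6, y = 4, z = 3, w = 3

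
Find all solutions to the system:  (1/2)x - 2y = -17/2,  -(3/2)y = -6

x = -1, y = 4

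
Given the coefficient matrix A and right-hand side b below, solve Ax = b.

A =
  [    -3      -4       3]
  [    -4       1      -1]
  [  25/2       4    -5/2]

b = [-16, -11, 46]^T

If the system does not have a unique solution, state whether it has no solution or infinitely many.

infinitely many solutions

Row-reduce:
R1 ← R1 / (-3).
R2 ← R2 + 4·R1.
R3 ← R3 − 25/2·R1.
R2 ← R2 / (19/3).
R1 ← R1 − 4/3·R2.
R3 ← R3 + 38/3·R2.
Rank is 2 with 3 unknowns, leaving x_3 free.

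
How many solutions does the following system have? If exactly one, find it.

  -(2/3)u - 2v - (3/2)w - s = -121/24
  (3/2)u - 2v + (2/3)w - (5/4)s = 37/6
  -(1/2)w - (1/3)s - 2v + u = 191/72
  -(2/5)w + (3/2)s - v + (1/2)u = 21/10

u = 3, v = -1/2, w = 9/4, s = 2/3

Row-reduce the augmented matrix:
R1 ← R1 / (-2/3).
R2 ← R2 − 3/2·R1.
R3 ← R3 − 1·R1.
R4 ← R4 − 1/2·R1.
R2 ← R2 / (-13/2).
R1 ← R1 − 3·R2.
R3 ← R3 + 5·R2.
R4 ← R4 + 5/2·R2.
R3 ← R3 / (-2/3).
R1 ← R1 − 1·R3.
R2 ← R2 − 5/12·R3.
R4 ← R4 + 29/60·R3.
R4 ← R4 / (4597/3120).
R1 ← R1 − 61/52·R4.
R2 ← R2 − 671/624·R4.
R3 ← R3 + 67/52·R4.
Reading off the reduced rows gives u = 3, v = -1/2, w = 9/4, s = 2/3.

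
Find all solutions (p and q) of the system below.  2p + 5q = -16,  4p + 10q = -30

Row-reduce:
R1 ← R1 / (2).
R2 ← R2 − 4·R1.
Row 2 reduces to 0 = 2, a contradiction. The system is inconsistent.

no solution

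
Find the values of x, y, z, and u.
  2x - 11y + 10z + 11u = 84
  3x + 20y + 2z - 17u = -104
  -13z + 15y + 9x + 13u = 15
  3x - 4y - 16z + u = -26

x = -1, y = -1, z = 2, u = 5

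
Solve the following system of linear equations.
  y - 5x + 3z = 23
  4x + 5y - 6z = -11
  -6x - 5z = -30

x = 0, y = 5, z = 6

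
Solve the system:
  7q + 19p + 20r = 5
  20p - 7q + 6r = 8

infinitely many solutions

Row-reduce:
R1 ← R1 / (19).
R2 ← R2 − 20·R1.
R2 ← R2 / (-273/19).
R1 ← R1 − 7/19·R2.
Rank is 2 with 3 unknowns, leaving r free.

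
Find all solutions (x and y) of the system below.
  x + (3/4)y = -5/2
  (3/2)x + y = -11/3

From equation 1: x = -5/2 − 3/4·y.
Substitute into equation 2 and solve: y = -2/3.
Then x = -2.

x = -2, y = -2/3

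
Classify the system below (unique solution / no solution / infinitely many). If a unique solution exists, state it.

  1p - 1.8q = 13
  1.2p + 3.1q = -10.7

p = 4, q = -5

From equation 1: p = 13 + 9/5·q.
Substitute into equation 2 and solve: q = -5.
Then p = 4.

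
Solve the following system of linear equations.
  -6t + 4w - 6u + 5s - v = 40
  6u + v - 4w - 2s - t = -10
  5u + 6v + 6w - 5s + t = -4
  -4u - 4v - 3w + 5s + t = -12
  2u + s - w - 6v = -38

u = -6, v = 4, w = -2, s = -4, t = -6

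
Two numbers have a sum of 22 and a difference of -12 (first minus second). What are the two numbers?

first number: 5, second number: 17

Let x = first number, y = second number.
  x + y = 22
  x - y = -12
Row-reduce the augmented matrix:
R2 ← R2 − 1·R1.
R2 ← R2 / (-2).
R1 ← R1 − 1·R2.
Reading off the reduced rows gives x = 5, y = 17.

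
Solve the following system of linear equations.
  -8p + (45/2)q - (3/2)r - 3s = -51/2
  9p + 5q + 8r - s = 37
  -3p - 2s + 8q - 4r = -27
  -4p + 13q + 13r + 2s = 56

no solution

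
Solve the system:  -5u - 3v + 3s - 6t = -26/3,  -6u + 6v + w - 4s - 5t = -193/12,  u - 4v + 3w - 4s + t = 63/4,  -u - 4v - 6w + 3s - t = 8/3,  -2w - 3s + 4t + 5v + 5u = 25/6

u = 4/3, v = -2, w = -1/4, s = -5/3, t = 1/2

Row-reduce the augmented matrix:
R1 ← R1 / (-5).
R2 ← R2 + 6·R1.
R3 ← R3 − 1·R1.
R4 ← R4 + 1·R1.
R5 ← R5 − 5·R1.
R2 ← R2 / (48/5).
R1 ← R1 − 3/5·R2.
R3 ← R3 + 23/5·R2.
R4 ← R4 + 17/5·R2.
R5 ← R5 − 2·R2.
R3 ← R3 / (167/48).
R1 ← R1 + 1/16·R3.
R2 ← R2 − 5/48·R3.
R4 ← R4 + 271/48·R3.
R5 ← R5 + 53/24·R3.
R4 ← R4 / (-1957/167).
R1 ← R1 + 42/167·R4.
R2 ← R2 + 97/167·R4.
R3 ← R3 + 338/167·R4.
R5 ← R5 + 482/167·R4.
R5 ← R5 / (-4890/1957).
R1 ← R1 − 2010/1957·R5.
R2 ← R2 − 169/1957·R5.
R3 ← R3 + 319/1957·R5.
R4 ← R4 + 395/1957·R5.
Reading off the reduced rows gives u = 4/3, v = -2, w = -1/4, s = -5/3, t = 1/2.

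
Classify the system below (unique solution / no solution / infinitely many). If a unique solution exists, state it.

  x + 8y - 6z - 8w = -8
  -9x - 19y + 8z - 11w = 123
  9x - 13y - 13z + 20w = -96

Row-reduce:
R2 ← R2 + 9·R1.
R3 ← R3 − 9·R1.
R2 ← R2 / (53).
R1 ← R1 − 8·R2.
R3 ← R3 + 85·R2.
R3 ← R3 / (-1737/53).
R1 ← R1 − 50/53·R3.
R2 ← R2 + 46/53·R3.
Rank is 3 with 4 unknowns, leaving w free.

infinitely many solutions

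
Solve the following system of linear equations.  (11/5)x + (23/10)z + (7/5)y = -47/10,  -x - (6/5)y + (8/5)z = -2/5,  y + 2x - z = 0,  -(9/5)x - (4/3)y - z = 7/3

Row-reduce:
R1 ← R1 / (11/5).
R2 ← R2 + 1·R1.
R3 ← R3 − 2·R1.
R4 ← R4 + 9/5·R1.
R2 ← R2 / (-31/55).
R1 ← R1 − 7/11·R2.
R3 ← R3 + 3/11·R2.
R4 ← R4 + 31/165·R2.
R3 ← R3 / (-271/62).
R1 ← R1 − 125/31·R3.
R2 ← R2 + 291/62·R3.
Row 4 reduces to 0 = -2/3, a contradiction. The system is inconsistent.

no solution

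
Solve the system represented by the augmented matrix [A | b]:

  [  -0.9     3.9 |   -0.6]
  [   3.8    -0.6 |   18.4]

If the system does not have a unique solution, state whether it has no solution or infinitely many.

x_1 = 5, x_2 = 1

Row-reduce the augmented matrix:
R1 ← R1 / (-9/10).
R2 ← R2 − 19/5·R1.
R2 ← R2 / (238/15).
R1 ← R1 + 13/3·R2.
Reading off the reduced rows gives x_1 = 5, x_2 = 1.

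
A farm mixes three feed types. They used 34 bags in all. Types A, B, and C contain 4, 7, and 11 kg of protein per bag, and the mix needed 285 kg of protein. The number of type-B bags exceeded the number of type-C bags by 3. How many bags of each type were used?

type-A bags: 3, type-B bags: 17, type-C bags: 14

Let a = type-A bags, b = type-B bags, c = type-C bags.
  a + b + c = 34
  11c + 7b + 4a = 285
  -c + b = 3
Row-reduce the augmented matrix:
R2 ← R2 − 4·R1.
R2 ← R2 / (3).
R1 ← R1 − 1·R2.
R3 ← R3 − 1·R2.
R3 ← R3 / (-10/3).
R1 ← R1 + 4/3·R3.
R2 ← R2 − 7/3·R3.
Reading off the reduced rows gives a = 3, b = 17, c = 14.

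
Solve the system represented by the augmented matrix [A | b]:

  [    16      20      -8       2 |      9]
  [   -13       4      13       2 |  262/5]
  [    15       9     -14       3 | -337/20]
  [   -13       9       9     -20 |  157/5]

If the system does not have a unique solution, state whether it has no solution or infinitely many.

x_1 = -11/4, x_2 = 13/5, x_3 = 1/4, x_4 = 3/2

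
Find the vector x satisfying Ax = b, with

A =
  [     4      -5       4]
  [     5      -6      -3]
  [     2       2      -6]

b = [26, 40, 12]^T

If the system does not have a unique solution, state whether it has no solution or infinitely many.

x_1 = 5, x_2 = -2, x_3 = -1

Row-reduce the augmented matrix:
R1 ← R1 / (4).
R2 ← R2 − 5·R1.
R3 ← R3 − 2·R1.
R2 ← R2 / (1/4).
R1 ← R1 + 5/4·R2.
R3 ← R3 − 9/2·R2.
R3 ← R3 / (136).
R1 ← R1 + 39·R3.
R2 ← R2 + 32·R3.
Reading off the reduced rows gives x_1 = 5, x_2 = -2, x_3 = -1.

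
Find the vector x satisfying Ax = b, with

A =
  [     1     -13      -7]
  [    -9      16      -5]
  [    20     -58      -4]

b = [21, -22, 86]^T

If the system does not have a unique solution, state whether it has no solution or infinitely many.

Row-reduce:
R2 ← R2 + 9·R1.
R3 ← R3 − 20·R1.
R2 ← R2 / (-101).
R1 ← R1 + 13·R2.
R3 ← R3 − 202·R2.
Rank is 2 with 3 unknowns, leaving x_3 free.

infinitely many solutions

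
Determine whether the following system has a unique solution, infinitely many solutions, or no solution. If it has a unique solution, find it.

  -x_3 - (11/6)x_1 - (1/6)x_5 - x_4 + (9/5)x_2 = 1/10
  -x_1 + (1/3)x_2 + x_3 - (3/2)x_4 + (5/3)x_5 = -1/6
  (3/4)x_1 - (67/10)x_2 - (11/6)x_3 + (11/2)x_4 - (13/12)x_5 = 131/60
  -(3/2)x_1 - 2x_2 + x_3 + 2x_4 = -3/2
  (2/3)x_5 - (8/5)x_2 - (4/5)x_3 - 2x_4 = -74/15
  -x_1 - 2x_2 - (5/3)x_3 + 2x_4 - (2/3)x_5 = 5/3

Row-reduce:
R1 ← R1 / (-11/6).
R2 ← R2 + 1·R1.
R3 ← R3 − 3/4·R1.
R4 ← R4 + 3/2·R1.
R6 ← R6 + 1·R1.
R2 ← R2 / (-107/165).
R1 ← R1 + 54/55·R2.
R3 ← R3 + 328/55·R2.
R4 ← R4 + 191/55·R2.
R5 ← R5 + 8/5·R2.
R6 ← R6 + 164/55·R2.
R3 ← R3 / (-5282/321).
R1 ← R1 + 192/107·R3.
R2 ← R2 + 255/107·R3.
R4 ← R4 + 691/107·R3.
R5 ← R5 + 2468/535·R3.
R6 ← R6 + 2641/321·R3.
R4 ← R4 / (13135/5282).
R1 ← R1 − 1263/2641·R4.
R2 ← R2 + 2835/5282·R4.
R3 ← R3 + 2226/2641·R4.
R5 ← R5 + 46654/13205·R4.
R5 ← R5 / (-460952/197025).
R1 ← R1 + 2692/13135·R5.
R2 ← R2 + 3877/5254·R5.
R3 ← R3 − 2779/13135·R5.
R4 ← R4 + 13101/13135·R5.
Row 6 reduces to 0 = 1/2, a contradiction. The system is inconsistent.

no solution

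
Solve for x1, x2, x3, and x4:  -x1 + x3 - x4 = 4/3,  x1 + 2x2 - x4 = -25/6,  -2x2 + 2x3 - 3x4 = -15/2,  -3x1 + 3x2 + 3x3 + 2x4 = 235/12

Row-reduce the augmented matrix:
R1 ← R1 / (-1).
R2 ← R2 − 1·R1.
R4 ← R4 + 3·R1.
R2 ← R2 / (2).
R3 ← R3 + 2·R2.
R4 ← R4 − 3·R2.
R3 ← R3 / (3).
R1 ← R1 + 1·R3.
R2 ← R2 − 1/2·R3.
R4 ← R4 + 3/2·R3.
R4 ← R4 / (11/2).
R1 ← R1 + 2/3·R4.
R2 ← R2 + 1/6·R4.
R3 ← R3 + 5/3·R4.
Reading off the reduced rows gives x1 = -3, x2 = 3/4, x3 = 1, x4 = 8/3.

x1 = -3, x2 = 3/4, x3 = 1, x4 = 8/3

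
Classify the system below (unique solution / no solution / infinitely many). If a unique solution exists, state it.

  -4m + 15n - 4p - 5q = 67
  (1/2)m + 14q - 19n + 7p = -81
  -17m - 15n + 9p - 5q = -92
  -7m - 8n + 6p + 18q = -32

no solution

Row-reduce:
R1 ← R1 / (-4).
R2 ← R2 − 1/2·R1.
R3 ← R3 + 17·R1.
R4 ← R4 + 7·R1.
R2 ← R2 / (-137/8).
R1 ← R1 + 15/4·R2.
R3 ← R3 + 315/4·R2.
R4 ← R4 + 137/4·R2.
R3 ← R3 / (-533/137).
R1 ← R1 + 58/137·R3.
R2 ← R2 + 52/137·R3.
Row 4 reduces to 0 = -4, a contradiction. The system is inconsistent.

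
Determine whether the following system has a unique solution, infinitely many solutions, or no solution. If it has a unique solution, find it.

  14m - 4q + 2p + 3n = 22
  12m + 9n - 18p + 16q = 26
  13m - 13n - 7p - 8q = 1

infinitely many solutions

Row-reduce:
R1 ← R1 / (14).
R2 ← R2 − 12·R1.
R3 ← R3 − 13·R1.
R2 ← R2 / (45/7).
R1 ← R1 − 3/14·R2.
R3 ← R3 + 221/14·R2.
R3 ← R3 / (-859/15).
R1 ← R1 − 4/5·R3.
R2 ← R2 + 46/15·R3.
Rank is 3 with 4 unknowns, leaving q free.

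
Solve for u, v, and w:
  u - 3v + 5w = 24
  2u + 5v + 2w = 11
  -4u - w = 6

u = -3, v = 1, w = 6

Row-reduce the augmented matrix:
R2 ← R2 − 2·R1.
R3 ← R3 + 4·R1.
R2 ← R2 / (11).
R1 ← R1 + 3·R2.
R3 ← R3 + 12·R2.
R3 ← R3 / (113/11).
R1 ← R1 − 31/11·R3.
R2 ← R2 + 8/11·R3.
Reading off the reduced rows gives u = -3, v = 1, w = 6.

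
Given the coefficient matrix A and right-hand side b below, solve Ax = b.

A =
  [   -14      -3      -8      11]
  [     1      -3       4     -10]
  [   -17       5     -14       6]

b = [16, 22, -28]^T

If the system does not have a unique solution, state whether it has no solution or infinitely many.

Row-reduce:
R1 ← R1 / (-14).
R2 ← R2 − 1·R1.
R3 ← R3 + 17·R1.
R2 ← R2 / (-45/14).
R1 ← R1 − 3/14·R2.
R3 ← R3 − 121/14·R2.
R3 ← R3 / (74/15).
R1 ← R1 − 4/5·R3.
R2 ← R2 + 16/15·R3.
Rank is 3 with 4 unknowns, leaving x_4 free.

infinitely many solutions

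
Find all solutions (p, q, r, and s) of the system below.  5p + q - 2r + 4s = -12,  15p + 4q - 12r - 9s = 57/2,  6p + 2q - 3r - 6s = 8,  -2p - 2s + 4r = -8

no solution

Row-reduce:
R1 ← R1 / (5).
R2 ← R2 − 15·R1.
R3 ← R3 − 6·R1.
R4 ← R4 + 2·R1.
R1 ← R1 − 1/5·R2.
R3 ← R3 − 4/5·R2.
R4 ← R4 − 2/5·R2.
R3 ← R3 / (21/5).
R1 ← R1 − 4/5·R3.
R2 ← R2 + 6·R3.
R4 ← R4 − 28/5·R3.
Row 4 reduces to 0 = 1/3, a contradiction. The system is inconsistent.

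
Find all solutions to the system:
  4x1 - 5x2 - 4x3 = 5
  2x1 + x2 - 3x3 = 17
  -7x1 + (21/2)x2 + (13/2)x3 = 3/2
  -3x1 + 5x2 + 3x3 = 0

Row-reduce:
R1 ← R1 / (4).
R2 ← R2 − 2·R1.
R3 ← R3 + 7·R1.
R4 ← R4 + 3·R1.
R2 ← R2 / (7/2).
R1 ← R1 + 5/4·R2.
R3 ← R3 − 7/4·R2.
R4 ← R4 − 5/4·R2.
Swap R3 and R4.
R3 ← R3 / (5/14).
R1 ← R1 + 19/14·R3.
R2 ← R2 + 2/7·R3.
Row 4 reduces to 0 = 3, a contradiction. The system is inconsistent.

no solution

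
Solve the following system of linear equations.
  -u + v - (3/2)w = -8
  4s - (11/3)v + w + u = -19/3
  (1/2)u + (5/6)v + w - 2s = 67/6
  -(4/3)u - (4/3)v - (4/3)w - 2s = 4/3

Row-reduce:
R1 ← R1 / (-1).
R2 ← R2 − 1·R1.
R3 ← R3 − 1/2·R1.
R4 ← R4 + 4/3·R1.
R2 ← R2 / (-8/3).
R1 ← R1 + 1·R2.
R3 ← R3 − 4/3·R2.
R4 ← R4 + 8/3·R2.
Swap R3 and R4.
R3 ← R3 / (7/6).
R1 ← R1 − 27/16·R3.
R2 ← R2 − 3/16·R3.
Rank is 3 with 4 unknowns, leaving s free.

infinitely many solutions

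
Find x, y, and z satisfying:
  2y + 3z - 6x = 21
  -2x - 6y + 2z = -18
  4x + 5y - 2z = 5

x = -5, y = 3, z = -5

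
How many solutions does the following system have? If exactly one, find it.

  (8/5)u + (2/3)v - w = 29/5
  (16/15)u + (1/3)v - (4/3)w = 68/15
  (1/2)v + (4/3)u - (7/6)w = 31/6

infinitely many solutions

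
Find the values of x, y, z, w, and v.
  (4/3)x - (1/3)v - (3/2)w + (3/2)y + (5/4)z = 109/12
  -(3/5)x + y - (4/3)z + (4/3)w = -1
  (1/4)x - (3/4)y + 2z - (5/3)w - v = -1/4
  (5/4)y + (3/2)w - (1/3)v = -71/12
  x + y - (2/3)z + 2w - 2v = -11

x = 0, y = 3, z = -3, w = -6, v = 2

Row-reduce the augmented matrix:
R1 ← R1 / (4/3).
R2 ← R2 + 3/5·R1.
R3 ← R3 − 1/4·R1.
R5 ← R5 − 1·R1.
R2 ← R2 / (67/40).
R1 ← R1 − 9/8·R2.
R3 ← R3 + 33/32·R2.
R4 ← R4 − 5/4·R2.
R5 ← R5 + 1/8·R2.
R3 ← R3 / (173/134).
R1 ← R1 − 195/134·R3.
R2 ← R2 + 185/402·R3.
R4 ← R4 − 925/1608·R3.
R5 ← R5 + 334/201·R3.
R4 ← R4 / (4501/3114).
R1 ← R1 + 80/173·R4.
R2 ← R2 − 68/1557·R4.
R3 ← R3 + 394/519·R4.
R5 ← R5 − 2978/1557·R4.
R5 ← R5 / (-45923/13503).
R1 ← R1 − 4895/4501·R5.
R2 ← R2 + 6263/13503·R5.
R3 ← R3 + 3029/4501·R5.
R4 ← R4 − 1479/9002·R5.
Reading off the reduced rows gives x = 0, y = 3, z = -3, w = -6, v = 2.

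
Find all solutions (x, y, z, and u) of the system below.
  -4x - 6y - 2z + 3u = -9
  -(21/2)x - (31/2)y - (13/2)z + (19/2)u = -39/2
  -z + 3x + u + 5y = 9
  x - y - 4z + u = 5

no solution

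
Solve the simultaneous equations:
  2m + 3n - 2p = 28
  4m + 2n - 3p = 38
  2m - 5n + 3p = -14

Row-reduce the augmented matrix:
R1 ← R1 / (2).
R2 ← R2 − 4·R1.
R3 ← R3 − 2·R1.
R2 ← R2 / (-4).
R1 ← R1 − 3/2·R2.
R3 ← R3 + 8·R2.
R3 ← R3 / (3).
R1 ← R1 + 5/8·R3.
R2 ← R2 + 1/4·R3.
Reading off the reduced rows gives m = 6, n = 4, p = -2.

m = 6, n = 4, p = -2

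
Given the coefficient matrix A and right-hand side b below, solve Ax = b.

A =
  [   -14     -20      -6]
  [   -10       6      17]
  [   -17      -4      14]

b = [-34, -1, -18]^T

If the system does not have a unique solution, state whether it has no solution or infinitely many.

infinitely many solutions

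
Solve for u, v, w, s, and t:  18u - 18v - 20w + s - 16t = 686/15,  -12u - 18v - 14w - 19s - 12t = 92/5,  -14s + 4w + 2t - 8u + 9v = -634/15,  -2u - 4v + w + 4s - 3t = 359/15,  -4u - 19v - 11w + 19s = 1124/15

Row-reduce the augmented matrix:
R1 ← R1 / (18).
R2 ← R2 + 12·R1.
R3 ← R3 + 8·R1.
R4 ← R4 + 2·R1.
R5 ← R5 + 4·R1.
R2 ← R2 / (-30).
R1 ← R1 + 1·R2.
R3 ← R3 − 1·R2.
R4 ← R4 + 6·R2.
R5 ← R5 + 23·R2.
R3 ← R3 / (-29/5).
R1 ← R1 + 1/5·R3.
R2 ← R2 − 41/45·R3.
R4 ← R4 − 191/45·R3.
R5 ← R5 − 248/45·R3.
R4 ← R4 / (-4055/1566).
R1 ← R1 − 67/58·R4.
R2 ← R2 + 1264/783·R4.
R3 ← R3 − 425/174·R4.
R5 ← R5 − 31033/1566·R4.
R5 ← R5 / (-107373/4055).
R1 ← R1 + 7929/4055·R5.
R2 ← R2 − 10798/4055·R5.
R3 ← R3 + 2651/811·R5.
R4 ← R4 − 7106/4055·R5.
Reading off the reduced rows gives u = -1, v = -4/3, w = 0, s = 12/5, t = -7/3.

u = -1, v = -4/3, w = 0, s = 12/5, t = -7/3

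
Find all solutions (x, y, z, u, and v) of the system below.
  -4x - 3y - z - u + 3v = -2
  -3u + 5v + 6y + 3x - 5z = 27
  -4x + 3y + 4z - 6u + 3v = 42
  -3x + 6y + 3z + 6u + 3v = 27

Row-reduce:
R1 ← R1 / (-4).
R2 ← R2 − 3·R1.
R3 ← R3 + 4·R1.
R4 ← R4 + 3·R1.
R2 ← R2 / (15/4).
R1 ← R1 − 3/4·R2.
R3 ← R3 − 6·R2.
R4 ← R4 − 33/4·R2.
R3 ← R3 / (71/5).
R1 ← R1 − 7/5·R3.
R2 ← R2 + 23/15·R3.
R4 ← R4 − 82/5·R3.
R4 ← R4 / (983/71).
R1 ← R1 − 64/71·R4.
R2 ← R2 + 190/213·R4.
R3 ← R3 − 5/71·R4.
Rank is 4 with 5 unknowns, leaving v free.

infinitely many solutions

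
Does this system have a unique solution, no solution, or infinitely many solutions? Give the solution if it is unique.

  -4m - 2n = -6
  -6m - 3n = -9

infinitely many solutions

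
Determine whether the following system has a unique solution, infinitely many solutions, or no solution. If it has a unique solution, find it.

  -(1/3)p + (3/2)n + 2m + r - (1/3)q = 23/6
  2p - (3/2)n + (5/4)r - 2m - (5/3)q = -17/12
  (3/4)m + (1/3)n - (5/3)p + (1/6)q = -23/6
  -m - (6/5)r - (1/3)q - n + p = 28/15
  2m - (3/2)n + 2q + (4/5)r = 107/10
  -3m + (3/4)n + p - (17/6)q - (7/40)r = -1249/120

no solution

Row-reduce:
R1 ← R1 / (2).
R2 ← R2 + 2·R1.
R3 ← R3 − 3/4·R1.
R4 ← R4 + 1·R1.
R5 ← R5 − 2·R1.
R6 ← R6 + 3·R1.
Swap R2 and R3.
R2 ← R2 / (-11/48).
R1 ← R1 − 3/4·R2.
R4 ← R4 + 1/4·R2.
R5 ← R5 + 3·R2.
R6 ← R6 − 3·R2.
R3 ← R3 / (5/3).
R1 ← R1 + 172/33·R3.
R2 ← R2 − 74/11·R3.
R4 ← R4 − 83/33·R3.
R5 ← R5 − 677/33·R3.
R6 ← R6 + 433/22·R3.
R4 ← R4 / (11/5).
R1 ← R1 + 82/15·R4.
R2 ← R2 − 34/5·R4.
R3 ← R3 + 6/5·R4.
R5 ← R5 − 347/15·R4.
R6 ← R6 + 347/15·R4.
R5 ← R5 / (28634/1815).
R1 ← R1 + 10349/3630·R5.
R2 ← R2 − 2389/605·R5.
R3 ← R3 + 1599/2420·R5.
R4 ← R4 + 811/484·R5.
R6 ← R6 + 28634/1815·R5.
Row 6 reduces to 0 = 1, a contradiction. The system is inconsistent.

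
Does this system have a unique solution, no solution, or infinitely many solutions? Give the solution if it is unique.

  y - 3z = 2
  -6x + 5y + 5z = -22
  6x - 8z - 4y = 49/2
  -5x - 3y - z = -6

no solution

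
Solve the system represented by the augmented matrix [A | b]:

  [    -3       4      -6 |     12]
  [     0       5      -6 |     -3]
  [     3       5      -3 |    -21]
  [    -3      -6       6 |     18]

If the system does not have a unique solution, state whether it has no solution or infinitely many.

x_1 = -4, x_2 = -3, x_3 = -2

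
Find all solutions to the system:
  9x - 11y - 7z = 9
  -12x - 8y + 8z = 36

Row-reduce:
R1 ← R1 / (9).
R2 ← R2 + 12·R1.
R2 ← R2 / (-68/3).
R1 ← R1 + 11/9·R2.
Rank is 2 with 3 unknowns, leaving z free.

infinitely many solutions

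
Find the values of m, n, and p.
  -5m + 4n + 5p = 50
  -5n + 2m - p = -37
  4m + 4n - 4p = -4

Row-reduce the augmented matrix:
R1 ← R1 / (-5).
R2 ← R2 − 2·R1.
R3 ← R3 − 4·R1.
R2 ← R2 / (-17/5).
R1 ← R1 + 4/5·R2.
R3 ← R3 − 36/5·R2.
R3 ← R3 / (36/17).
R1 ← R1 + 21/17·R3.
R2 ← R2 + 5/17·R3.
Reading off the reduced rows gives m = -6, n = 5, p = 0.

m = -6, n = 5, p = 0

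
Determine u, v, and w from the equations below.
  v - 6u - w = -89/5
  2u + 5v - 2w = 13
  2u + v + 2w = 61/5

Row-reduce the augmented matrix:
R1 ← R1 / (-6).
R2 ← R2 − 2·R1.
R3 ← R3 − 2·R1.
R2 ← R2 / (16/3).
R1 ← R1 + 1/6·R2.
R3 ← R3 − 4/3·R2.
R3 ← R3 / (9/4).
R1 ← R1 − 3/32·R3.
R2 ← R2 + 7/16·R3.
Reading off the reduced rows gives u = 3, v = 11/5, w = 2.

u = 3, v = 11/5, w = 2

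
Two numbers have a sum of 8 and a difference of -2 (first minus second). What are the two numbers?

Let x = first number, y = second number.
  x + y = 8
  -y + x = -2
Row-reduce the augmented matrix:
R2 ← R2 − 1·R1.
R2 ← R2 / (-2).
R1 ← R1 − 1·R2.
Reading off the reduced rows gives x = 3, y = 5.

first number: 3, second number: 5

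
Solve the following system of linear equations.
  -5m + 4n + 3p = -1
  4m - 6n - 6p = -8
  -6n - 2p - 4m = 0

m = 1, n = -2, p = 4

Row-reduce the augmented matrix:
R1 ← R1 / (-5).
R2 ← R2 − 4·R1.
R3 ← R3 + 4·R1.
R2 ← R2 / (-14/5).
R1 ← R1 + 4/5·R2.
R3 ← R3 + 46/5·R2.
R3 ← R3 / (52/7).
R1 ← R1 − 3/7·R3.
R2 ← R2 − 9/7·R3.
Reading off the reduced rows gives m = 1, n = -2, p = 4.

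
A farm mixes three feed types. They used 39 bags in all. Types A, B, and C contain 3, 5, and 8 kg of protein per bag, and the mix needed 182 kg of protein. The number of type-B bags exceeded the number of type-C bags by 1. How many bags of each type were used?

Let a = type-A bags, b = type-B bags, c = type-C bags.
  a + b + c = 39
  3a + 5b + 8c = 182
  -c + b = 1
Row-reduce the augmented matrix:
R2 ← R2 − 3·R1.
R2 ← R2 / (2).
R1 ← R1 − 1·R2.
R3 ← R3 − 1·R2.
R3 ← R3 / (-7/2).
R1 ← R1 + 3/2·R3.
R2 ← R2 − 5/2·R3.
Reading off the reduced rows gives a = 20, b = 10, c = 9.

type-A bags: 20, type-B bags: 10, type-C bags: 9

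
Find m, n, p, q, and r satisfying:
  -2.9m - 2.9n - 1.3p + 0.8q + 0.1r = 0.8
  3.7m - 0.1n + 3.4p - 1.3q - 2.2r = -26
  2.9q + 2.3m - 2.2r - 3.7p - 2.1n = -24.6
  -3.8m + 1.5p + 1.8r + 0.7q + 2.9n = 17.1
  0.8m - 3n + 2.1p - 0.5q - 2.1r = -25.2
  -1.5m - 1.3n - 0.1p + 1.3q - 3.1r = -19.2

Row-reduce the augmented matrix:
R1 ← R1 / (-29/10).
R2 ← R2 − 37/10·R1.
R3 ← R3 − 23/10·R1.
R4 ← R4 + 19/5·R1.
R5 ← R5 − 4/5·R1.
R6 ← R6 + 3/2·R1.
R2 ← R2 / (-19/5).
R1 ← R1 − 1·R2.
R3 ← R3 + 22/5·R2.
R4 ← R4 − 67/10·R2.
R5 ← R5 + 19/5·R2.
R6 ← R6 − 1/5·R2.
R3 ← R3 / (-641/95).
R1 ← R1 − 999/1102·R3.
R2 ← R2 + 505/1102·R3.
R4 ← R4 − 69137/11020·R3.
R6 ← R6 − 3659/5510·R3.
R4 ← R4 / (2042089/743560).
R1 ← R1 − 12563/74356·R4.
R2 ← R2 + 14017/74356·R4.
R3 ← R3 + 733/1282·R4.
R6 ← R6 − 465169/371780·R4.
Swap R5 and R6.
R5 ← R5 / (-49973321/20420890).
R1 ← R1 + 890788/2042089·R5.
R2 ← R2 − 833125/2042089·R5.
R3 ← R3 + 818070/2042089·R5.
R4 ← R4 + 1283131/2042089·R5.
R6 reduces to 0 = 0, so the extra equation is consistent.
Reading off the reduced rows gives m = -3, n = 3, p = -4, q = -6, r = 4.

m = -3, n = 3, p = -4, q = -6, r = 4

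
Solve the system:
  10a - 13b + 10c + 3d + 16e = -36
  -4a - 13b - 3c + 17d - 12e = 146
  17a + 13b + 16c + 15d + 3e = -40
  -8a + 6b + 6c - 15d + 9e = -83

Row-reduce:
R1 ← R1 / (10).
R2 ← R2 + 4·R1.
R3 ← R3 − 17·R1.
R4 ← R4 + 8·R1.
R2 ← R2 / (-91/5).
R1 ← R1 + 13/10·R2.
R3 ← R3 − 351/10·R2.
R4 ← R4 + 22/5·R2.
R3 ← R3 / (13/14).
R1 ← R1 − 13/14·R3.
R2 ← R2 + 5/91·R3.
R4 ← R4 − 1252/91·R3.
R4 ← R4 / (-115553/169).
R1 ← R1 + 46·R4.
R2 ← R2 − 281/169·R4.
R3 ← R3 − 630/13·R4.
Rank is 4 with 5 unknowns, leaving e free.

infinitely many solutions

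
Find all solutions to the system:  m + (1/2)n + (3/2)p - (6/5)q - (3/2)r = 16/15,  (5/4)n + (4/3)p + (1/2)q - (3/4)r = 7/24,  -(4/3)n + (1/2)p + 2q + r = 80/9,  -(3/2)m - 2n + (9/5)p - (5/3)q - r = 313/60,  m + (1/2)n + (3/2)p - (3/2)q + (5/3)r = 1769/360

m = 7/5, n = -8/3, p = 3, q = 5/4, r = 4/3

Row-reduce the augmented matrix:
R4 ← R4 + 3/2·R1.
R5 ← R5 − 1·R1.
R2 ← R2 / (5/4).
R1 ← R1 − 1/2·R2.
R3 ← R3 + 4/3·R2.
R4 ← R4 + 5/4·R2.
R3 ← R3 / (173/90).
R1 ← R1 − 29/30·R3.
R2 ← R2 − 16/15·R3.
R4 ← R4 − 323/60·R3.
R4 ← R4 / (-52219/5190).
R1 ← R1 + 2313/865·R4.
R2 ← R2 + 174/173·R4.
R3 ← R3 − 228/173·R4.
R5 ← R5 + 3/10·R4.
R5 ← R5 / (2586904/783285).
R1 ← R1 + 23148/261095·R5.
R2 ← R2 + 13323/52219·R5.
R3 ← R3 + 25758/52219·R5.
R4 ← R4 − 23667/52219·R5.
Reading off the reduced rows gives m = 7/5, n = -8/3, p = 3, q = 5/4, r = 4/3.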